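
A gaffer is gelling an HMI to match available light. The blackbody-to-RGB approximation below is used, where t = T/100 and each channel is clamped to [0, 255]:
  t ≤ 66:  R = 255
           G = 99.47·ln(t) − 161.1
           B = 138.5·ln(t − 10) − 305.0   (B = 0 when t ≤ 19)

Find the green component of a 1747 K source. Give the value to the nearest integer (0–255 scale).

123

t = 1747/100 = 17.47; the t ≤ 66 branch applies.
G = 99.47·ln 17.47 − 161.1 = 99.47·2.8605 − 161.1 = 123.432.
Rounded: 123.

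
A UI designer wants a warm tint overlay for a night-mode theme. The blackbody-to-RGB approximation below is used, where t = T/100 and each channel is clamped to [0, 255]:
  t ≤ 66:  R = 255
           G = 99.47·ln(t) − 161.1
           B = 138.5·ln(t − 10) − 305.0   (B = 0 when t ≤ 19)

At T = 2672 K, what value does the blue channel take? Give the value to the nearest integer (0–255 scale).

85

t = 2672/100 = 26.72; the t ≤ 66 branch applies.
B = 138.5·ln(26.72 − 10) − 305.0 = 138.5·ln 16.72 − 305.0 = 138.5·2.8166 − 305.0 = 85.100.
Rounded: 85.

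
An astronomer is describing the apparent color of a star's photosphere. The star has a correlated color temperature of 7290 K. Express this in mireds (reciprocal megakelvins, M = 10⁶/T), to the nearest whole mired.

M = 10⁶ / 7290 = 137.174 → 137 mireds.

137 mireds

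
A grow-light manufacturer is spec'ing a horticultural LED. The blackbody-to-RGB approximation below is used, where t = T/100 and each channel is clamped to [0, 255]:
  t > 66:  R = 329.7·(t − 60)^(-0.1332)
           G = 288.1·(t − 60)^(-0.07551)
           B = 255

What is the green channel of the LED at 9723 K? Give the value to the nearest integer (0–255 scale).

t = 9723/100 = 97.23; the t > 66 branch applies.
G = 288.1·(97.23 − 60)^(-0.07551) = 288.1·37.23^(-0.07551) = 288.1·0.76100 = 219.243.
Rounded: 219.

219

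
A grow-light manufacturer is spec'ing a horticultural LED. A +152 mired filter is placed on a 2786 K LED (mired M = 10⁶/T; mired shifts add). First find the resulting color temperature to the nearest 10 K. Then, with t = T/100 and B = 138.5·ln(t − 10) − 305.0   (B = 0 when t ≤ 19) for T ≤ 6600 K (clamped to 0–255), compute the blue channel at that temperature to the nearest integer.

8

M_in = 10⁶/2786 = 358.94; M_out = 358.94 + (+152) = 510.94.
T_out = 10⁶/510.94 = 1957.2 K → 1960 K; t = 19.6.
B = 138.5·ln(19.6 − 10) − 305.0 = 138.5·ln 9.6 − 305.0 = 138.5·2.2618 − 305.0 = 8.254.
Rounded: 8.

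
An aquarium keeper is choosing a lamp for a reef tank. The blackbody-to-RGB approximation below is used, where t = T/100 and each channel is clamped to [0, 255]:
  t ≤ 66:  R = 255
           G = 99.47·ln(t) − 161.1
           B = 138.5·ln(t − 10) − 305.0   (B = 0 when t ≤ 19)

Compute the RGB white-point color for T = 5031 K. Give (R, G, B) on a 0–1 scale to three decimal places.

(1.000, 0.897, 0.812)

t = 5031/100 = 50.31; the t ≤ 66 branch applies.
R = 255 by definition for t ≤ 66.
G = 99.47·ln 50.31 − 161.1 = 99.47·3.9182 − 161.1 = 228.644.
B = 138.5·ln(50.31 − 10) − 305.0 = 138.5·ln 40.31 − 305.0 = 138.5·3.6966 − 305.0 = 206.979.
Dividing each by 255: (1.0000, 0.8966, 0.8117) → (1.000, 0.897, 0.812).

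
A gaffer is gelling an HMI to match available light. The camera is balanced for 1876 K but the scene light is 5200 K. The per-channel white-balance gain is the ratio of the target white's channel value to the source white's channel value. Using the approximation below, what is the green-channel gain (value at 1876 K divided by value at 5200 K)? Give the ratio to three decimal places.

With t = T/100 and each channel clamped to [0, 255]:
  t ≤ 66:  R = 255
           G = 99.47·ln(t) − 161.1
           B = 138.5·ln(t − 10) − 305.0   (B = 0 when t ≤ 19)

At 5200 K (t = 52):
  G = 99.47·ln 52 − 161.1 = 99.47·3.9512 − 161.1 = 231.930.
At 1876 K (t = 18.76):
  G = 99.47·ln 18.76 − 161.1 = 99.47·2.9317 − 161.1 = 130.519.
Gain = 130.519 / 231.930 = 0.5628 → 0.563.

0.563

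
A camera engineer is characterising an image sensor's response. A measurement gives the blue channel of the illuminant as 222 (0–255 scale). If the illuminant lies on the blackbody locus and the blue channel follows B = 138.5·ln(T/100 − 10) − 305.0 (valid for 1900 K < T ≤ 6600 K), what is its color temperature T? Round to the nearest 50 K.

ln(t − 10) = (222 + 305.0) / 138.5 = 3.8051.
t − 10 = e^3.8051 = 44.928, so t = 54.928.
T = 100·t = 5493 K → 5500 K to the nearest 50 K.

5500 K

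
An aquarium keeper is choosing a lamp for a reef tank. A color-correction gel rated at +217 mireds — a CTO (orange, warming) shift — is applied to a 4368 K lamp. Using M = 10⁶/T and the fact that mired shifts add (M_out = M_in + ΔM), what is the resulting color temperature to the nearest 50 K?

M_in = 10⁶/4368 = 228.94 mireds.
M_out = 228.94 + (+217) = 445.94 mireds.
T_out = 10⁶/445.94 = 2242.5 K → 2250 K.

2250 K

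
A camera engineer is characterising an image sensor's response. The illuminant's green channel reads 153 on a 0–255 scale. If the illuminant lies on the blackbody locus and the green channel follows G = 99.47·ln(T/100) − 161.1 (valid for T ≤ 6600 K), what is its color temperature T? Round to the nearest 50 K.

2350 K

ln t = (153 + 161.1) / 99.47 = 3.1577.
t = e^3.1577 = 23.517.
T = 100·t = 2352 K → 2350 K to the nearest 50 K.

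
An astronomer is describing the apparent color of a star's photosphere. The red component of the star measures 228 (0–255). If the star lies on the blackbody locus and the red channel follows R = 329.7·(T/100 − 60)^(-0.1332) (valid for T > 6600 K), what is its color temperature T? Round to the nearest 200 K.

7600 K

(t − 60)^(-0.1332) = 228/329.7 = 0.69154.
t − 60 = 0.69154^(1/-0.1332) = 0.69154^(-7.508) = 15.943, so t = 75.943.
T = 100·t = 7594 K → 7600 K to the nearest 200 K.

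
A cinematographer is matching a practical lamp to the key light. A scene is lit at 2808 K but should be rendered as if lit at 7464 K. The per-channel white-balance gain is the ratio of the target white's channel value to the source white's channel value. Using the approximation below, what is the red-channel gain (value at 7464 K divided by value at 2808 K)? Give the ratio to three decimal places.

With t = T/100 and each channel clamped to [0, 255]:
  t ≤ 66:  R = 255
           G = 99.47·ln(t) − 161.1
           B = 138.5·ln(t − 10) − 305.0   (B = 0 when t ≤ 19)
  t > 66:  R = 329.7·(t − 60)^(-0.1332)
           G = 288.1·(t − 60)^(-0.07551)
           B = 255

At 2808 K (t = 28.08):
  R = 255 by definition for t ≤ 66.
At 7464 K (t = 74.64):
  R = 329.7·(74.64 − 60)^(-0.1332) = 329.7·14.64^(-0.1332) = 329.7·0.69944 = 230.605.
Gain = 230.605 / 255.000 = 0.9043 → 0.904.

0.904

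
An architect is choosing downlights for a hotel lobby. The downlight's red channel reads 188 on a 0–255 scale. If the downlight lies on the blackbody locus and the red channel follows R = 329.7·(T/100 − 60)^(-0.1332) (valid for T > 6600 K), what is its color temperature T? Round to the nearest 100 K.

(t − 60)^(-0.1332) = 188/329.7 = 0.57022.
t − 60 = 0.57022^(1/-0.1332) = 0.57022^(-7.508) = 67.848, so t = 127.848.
T = 100·t = 12785 K → 12800 K to the nearest 100 K.

12800 K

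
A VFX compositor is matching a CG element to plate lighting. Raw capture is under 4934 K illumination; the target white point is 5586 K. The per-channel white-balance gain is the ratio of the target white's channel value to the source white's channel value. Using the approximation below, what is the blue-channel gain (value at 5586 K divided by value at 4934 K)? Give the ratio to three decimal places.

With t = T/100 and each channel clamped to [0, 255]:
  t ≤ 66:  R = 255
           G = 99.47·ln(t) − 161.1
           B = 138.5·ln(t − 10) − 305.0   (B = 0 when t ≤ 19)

At 4934 K (t = 49.34):
  B = 138.5·ln(49.34 − 10) − 305.0 = 138.5·ln 39.34 − 305.0 = 138.5·3.6722 − 305.0 = 203.605.
At 5586 K (t = 55.86):
  B = 138.5·ln(55.86 − 10) − 305.0 = 138.5·ln 45.86 − 305.0 = 138.5·3.8256 − 305.0 = 224.845.
Gain = 224.845 / 203.605 = 1.1043 → 1.104.

1.104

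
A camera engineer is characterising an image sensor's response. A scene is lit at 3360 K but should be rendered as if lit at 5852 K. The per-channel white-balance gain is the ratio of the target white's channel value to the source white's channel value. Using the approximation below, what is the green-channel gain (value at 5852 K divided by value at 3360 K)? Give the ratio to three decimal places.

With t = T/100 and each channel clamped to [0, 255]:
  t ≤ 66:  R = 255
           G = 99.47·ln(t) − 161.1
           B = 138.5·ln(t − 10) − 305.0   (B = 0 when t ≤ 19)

1.293

At 3360 K (t = 33.6):
  G = 99.47·ln 33.6 − 161.1 = 99.47·3.5145 − 161.1 = 188.490.
At 5852 K (t = 58.52):
  G = 99.47·ln 58.52 − 161.1 = 99.47·4.0694 − 161.1 = 243.680.
Gain = 243.680 / 188.490 = 1.2928 → 1.293.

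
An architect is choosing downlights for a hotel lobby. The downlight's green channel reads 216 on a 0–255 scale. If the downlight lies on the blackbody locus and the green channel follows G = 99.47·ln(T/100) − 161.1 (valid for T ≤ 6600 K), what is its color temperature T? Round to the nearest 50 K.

ln t = (216 + 161.1) / 99.47 = 3.7911.
t = e^3.7911 = 44.305.
T = 100·t = 4430 K → 4450 K to the nearest 50 K.

4450 K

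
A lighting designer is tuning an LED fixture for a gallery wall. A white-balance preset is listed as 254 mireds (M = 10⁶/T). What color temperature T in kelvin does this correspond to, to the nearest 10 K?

3940 K

T = 10⁶ / 254 = 3937.01 K → 3940 K.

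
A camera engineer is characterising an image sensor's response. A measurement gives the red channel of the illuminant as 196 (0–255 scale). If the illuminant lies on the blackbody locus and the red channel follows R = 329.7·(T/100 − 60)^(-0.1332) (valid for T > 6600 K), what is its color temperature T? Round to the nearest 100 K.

11000 K

(t − 60)^(-0.1332) = 196/329.7 = 0.59448.
t − 60 = 0.59448^(1/-0.1332) = 0.59448^(-7.508) = 49.621, so t = 109.621.
T = 100·t = 10962 K → 11000 K to the nearest 100 K.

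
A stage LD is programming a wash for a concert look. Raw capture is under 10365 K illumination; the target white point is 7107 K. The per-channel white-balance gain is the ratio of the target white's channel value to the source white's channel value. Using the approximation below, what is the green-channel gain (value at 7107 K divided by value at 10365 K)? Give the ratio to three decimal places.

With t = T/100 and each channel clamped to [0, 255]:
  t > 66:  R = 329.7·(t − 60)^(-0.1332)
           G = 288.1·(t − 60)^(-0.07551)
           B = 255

At 10365 K (t = 103.65):
  G = 288.1·(103.65 − 60)^(-0.07551) = 288.1·43.65^(-0.07551) = 288.1·0.75191 = 216.625.
At 7107 K (t = 71.07):
  G = 288.1·(71.07 − 60)^(-0.07551) = 288.1·11.07^(-0.07551) = 288.1·0.83398 = 240.270.
Gain = 240.270 / 216.625 = 1.1092 → 1.109.

1.109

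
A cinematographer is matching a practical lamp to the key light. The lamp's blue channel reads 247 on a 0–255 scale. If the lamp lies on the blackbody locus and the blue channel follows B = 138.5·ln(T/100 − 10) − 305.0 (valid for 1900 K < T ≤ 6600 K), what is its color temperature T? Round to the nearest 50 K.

6400 K

ln(t − 10) = (247 + 305.0) / 138.5 = 3.9856.
t − 10 = e^3.9856 = 53.815, so t = 63.815.
T = 100·t = 6382 K → 6400 K to the nearest 50 K.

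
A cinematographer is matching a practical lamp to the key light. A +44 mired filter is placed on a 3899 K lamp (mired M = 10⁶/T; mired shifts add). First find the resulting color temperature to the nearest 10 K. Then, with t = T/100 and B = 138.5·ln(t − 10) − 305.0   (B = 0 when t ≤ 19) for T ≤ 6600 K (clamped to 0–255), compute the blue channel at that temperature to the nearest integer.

M_in = 10⁶/3899 = 256.48; M_out = 256.48 + (+44) = 300.48.
T_out = 10⁶/300.48 = 3328.1 K → 3330 K; t = 33.3.
B = 138.5·ln(33.3 − 10) − 305.0 = 138.5·ln 23.3 − 305.0 = 138.5·3.1485 − 305.0 = 131.061.
Rounded: 131.

131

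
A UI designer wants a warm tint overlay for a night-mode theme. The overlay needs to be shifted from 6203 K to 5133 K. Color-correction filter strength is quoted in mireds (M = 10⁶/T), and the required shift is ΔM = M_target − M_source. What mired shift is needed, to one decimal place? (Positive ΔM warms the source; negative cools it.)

+33.6 mireds

M_source = 10⁶/6203 = 161.212; M_target = 10⁶/5133 = 194.818.
ΔM = 194.818 − 161.212 = 33.606 → +33.6 mireds, a warming shift.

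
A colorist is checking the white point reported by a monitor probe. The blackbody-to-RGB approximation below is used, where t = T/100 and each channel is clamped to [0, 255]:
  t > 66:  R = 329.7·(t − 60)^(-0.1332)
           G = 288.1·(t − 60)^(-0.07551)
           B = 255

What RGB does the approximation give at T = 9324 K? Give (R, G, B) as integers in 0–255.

t = 9324/100 = 93.24; the t > 66 branch applies.
R = 329.7·(93.24 − 60)^(-0.1332) = 329.7·33.24^(-0.1332) = 329.7·0.62707 = 206.744.
G = 288.1·(93.24 − 60)^(-0.07551) = 288.1·33.24^(-0.07551) = 288.1·0.76754 = 221.127.
B = 255 by definition for t > 66.
Rounded: (207, 221, 255).

(207, 221, 255)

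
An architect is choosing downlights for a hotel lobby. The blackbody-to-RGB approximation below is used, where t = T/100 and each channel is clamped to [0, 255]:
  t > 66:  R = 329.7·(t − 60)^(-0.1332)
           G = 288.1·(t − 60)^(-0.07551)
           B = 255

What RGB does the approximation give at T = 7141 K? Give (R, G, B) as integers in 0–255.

(238, 240, 255)

t = 7141/100 = 71.41; the t > 66 branch applies.
R = 329.7·(71.41 − 60)^(-0.1332) = 329.7·11.41^(-0.1332) = 329.7·0.72305 = 238.390.
G = 288.1·(71.41 − 60)^(-0.07551) = 288.1·11.41^(-0.07551) = 288.1·0.83208 = 239.722.
B = 255 by definition for t > 66.
Rounded: (238, 240, 255).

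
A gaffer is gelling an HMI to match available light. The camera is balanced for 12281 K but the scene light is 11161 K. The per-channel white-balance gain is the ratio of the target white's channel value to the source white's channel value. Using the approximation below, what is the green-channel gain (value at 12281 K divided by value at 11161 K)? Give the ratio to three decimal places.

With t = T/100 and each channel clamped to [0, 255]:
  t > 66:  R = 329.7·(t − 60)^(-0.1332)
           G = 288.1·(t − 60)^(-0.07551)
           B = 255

0.985

At 11161 K (t = 111.61):
  G = 288.1·(111.61 − 60)^(-0.07551) = 288.1·51.61^(-0.07551) = 288.1·0.74246 = 213.902.
At 12281 K (t = 122.81):
  G = 288.1·(122.81 − 60)^(-0.07551) = 288.1·62.81^(-0.07551) = 288.1·0.73153 = 210.753.
Gain = 210.753 / 213.902 = 0.9853 → 0.985.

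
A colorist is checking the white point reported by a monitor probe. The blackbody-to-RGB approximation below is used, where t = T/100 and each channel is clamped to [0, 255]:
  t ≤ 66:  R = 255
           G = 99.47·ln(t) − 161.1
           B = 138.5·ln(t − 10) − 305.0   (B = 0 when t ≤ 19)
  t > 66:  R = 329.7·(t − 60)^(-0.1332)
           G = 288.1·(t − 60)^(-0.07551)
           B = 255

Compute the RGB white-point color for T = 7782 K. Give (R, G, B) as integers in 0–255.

t = 7782/100 = 77.82; the t > 66 branch applies.
R = 329.7·(77.82 − 60)^(-0.1332) = 329.7·17.82^(-0.1332) = 329.7·0.68136 = 224.646.
G = 288.1·(77.82 − 60)^(-0.07551) = 288.1·17.82^(-0.07551) = 288.1·0.80453 = 231.786.
B = 255 by definition for t > 66.
Rounded: (225, 232, 255).

(225, 232, 255)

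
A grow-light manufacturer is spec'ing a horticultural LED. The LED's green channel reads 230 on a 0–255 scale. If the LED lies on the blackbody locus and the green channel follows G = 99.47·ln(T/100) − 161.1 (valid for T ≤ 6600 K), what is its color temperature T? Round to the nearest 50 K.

ln t = (230 + 161.1) / 99.47 = 3.9318.
t = e^3.9318 = 51.001.
T = 100·t = 5100 K → 5100 K to the nearest 50 K.

5100 K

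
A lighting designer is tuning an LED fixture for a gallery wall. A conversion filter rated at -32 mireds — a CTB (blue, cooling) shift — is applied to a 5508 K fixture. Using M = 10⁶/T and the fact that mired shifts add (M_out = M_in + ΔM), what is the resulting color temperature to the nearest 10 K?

6690 K

M_in = 10⁶/5508 = 181.55 mireds.
M_out = 181.55 + (-32) = 149.55 mireds.
T_out = 10⁶/149.55 = 6686.5 K → 6690 K.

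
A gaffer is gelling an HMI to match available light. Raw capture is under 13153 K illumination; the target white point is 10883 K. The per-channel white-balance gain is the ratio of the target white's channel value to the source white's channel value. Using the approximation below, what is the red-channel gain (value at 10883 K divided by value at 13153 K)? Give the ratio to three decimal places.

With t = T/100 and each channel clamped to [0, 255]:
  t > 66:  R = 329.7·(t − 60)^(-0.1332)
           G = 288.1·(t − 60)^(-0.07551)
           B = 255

At 13153 K (t = 131.53):
  R = 329.7·(131.53 − 60)^(-0.1332) = 329.7·71.53^(-0.1332) = 329.7·0.56622 = 186.681.
At 10883 K (t = 108.83):
  R = 329.7·(108.83 − 60)^(-0.1332) = 329.7·48.83^(-0.1332) = 329.7·0.59575 = 196.420.
Gain = 196.420 / 186.681 = 1.0522 → 1.052.

1.052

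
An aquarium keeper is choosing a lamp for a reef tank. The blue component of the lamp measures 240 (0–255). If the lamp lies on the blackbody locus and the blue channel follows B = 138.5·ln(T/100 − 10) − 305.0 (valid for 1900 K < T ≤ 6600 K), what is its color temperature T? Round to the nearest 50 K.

ln(t − 10) = (240 + 305.0) / 138.5 = 3.9350.
t − 10 = e^3.9350 = 51.163, so t = 61.163.
T = 100·t = 6116 K → 6100 K to the nearest 50 K.

6100 K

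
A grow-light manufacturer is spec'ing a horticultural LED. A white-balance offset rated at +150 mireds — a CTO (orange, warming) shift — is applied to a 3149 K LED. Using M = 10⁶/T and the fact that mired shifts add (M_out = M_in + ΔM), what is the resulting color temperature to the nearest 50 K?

M_in = 10⁶/3149 = 317.56 mireds.
M_out = 317.56 + (+150) = 467.56 mireds.
T_out = 10⁶/467.56 = 2138.8 K → 2150 K.

2150 K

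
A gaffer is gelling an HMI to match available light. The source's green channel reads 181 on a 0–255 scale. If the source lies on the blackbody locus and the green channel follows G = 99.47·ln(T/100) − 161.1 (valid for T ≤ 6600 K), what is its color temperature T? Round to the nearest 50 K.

ln t = (181 + 161.1) / 99.47 = 3.4392.
t = e^3.4392 = 31.163.
T = 100·t = 3116 K → 3100 K to the nearest 50 K.

3100 K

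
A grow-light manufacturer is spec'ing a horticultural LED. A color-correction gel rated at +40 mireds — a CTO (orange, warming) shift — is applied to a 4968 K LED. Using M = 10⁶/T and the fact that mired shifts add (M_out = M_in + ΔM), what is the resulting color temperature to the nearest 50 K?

4150 K

M_in = 10⁶/4968 = 201.29 mireds.
M_out = 201.29 + (+40) = 241.29 mireds.
T_out = 10⁶/241.29 = 4144.4 K → 4150 K.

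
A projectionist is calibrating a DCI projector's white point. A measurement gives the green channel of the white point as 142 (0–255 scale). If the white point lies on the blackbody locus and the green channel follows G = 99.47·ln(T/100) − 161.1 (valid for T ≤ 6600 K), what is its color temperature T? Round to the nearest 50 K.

2100 K

ln t = (142 + 161.1) / 99.47 = 3.0471.
t = e^3.0471 = 21.055.
T = 100·t = 2106 K → 2100 K to the nearest 50 K.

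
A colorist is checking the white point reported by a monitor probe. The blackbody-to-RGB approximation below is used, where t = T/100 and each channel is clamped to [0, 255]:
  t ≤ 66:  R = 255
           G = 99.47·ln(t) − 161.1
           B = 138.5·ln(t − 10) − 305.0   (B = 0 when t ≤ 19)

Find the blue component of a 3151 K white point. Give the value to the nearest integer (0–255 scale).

120

t = 3151/100 = 31.51; the t ≤ 66 branch applies.
B = 138.5·ln(31.51 − 10) − 305.0 = 138.5·ln 21.51 − 305.0 = 138.5·3.0685 − 305.0 = 119.990.
Rounded: 120.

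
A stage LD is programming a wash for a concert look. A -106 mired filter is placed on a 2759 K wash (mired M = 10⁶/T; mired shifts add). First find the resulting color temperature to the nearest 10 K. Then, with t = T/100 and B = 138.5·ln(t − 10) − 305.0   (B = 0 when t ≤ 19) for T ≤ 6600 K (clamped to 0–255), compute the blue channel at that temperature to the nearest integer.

161

M_in = 10⁶/2759 = 362.45; M_out = 362.45 + (-106) = 256.45.
T_out = 10⁶/256.45 = 3899.4 K → 3900 K; t = 39.
B = 138.5·ln(39 − 10) − 305.0 = 138.5·ln 29 − 305.0 = 138.5·3.3673 − 305.0 = 161.370.
Rounded: 161.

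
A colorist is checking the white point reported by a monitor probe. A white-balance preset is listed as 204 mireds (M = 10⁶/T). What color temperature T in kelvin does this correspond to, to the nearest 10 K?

4900 K

T = 10⁶ / 204 = 4901.96 K → 4900 K.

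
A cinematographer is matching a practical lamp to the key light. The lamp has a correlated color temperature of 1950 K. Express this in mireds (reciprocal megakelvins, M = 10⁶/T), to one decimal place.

512.8 mireds

M = 10⁶ / 1950 = 512.821 → 512.8 mireds.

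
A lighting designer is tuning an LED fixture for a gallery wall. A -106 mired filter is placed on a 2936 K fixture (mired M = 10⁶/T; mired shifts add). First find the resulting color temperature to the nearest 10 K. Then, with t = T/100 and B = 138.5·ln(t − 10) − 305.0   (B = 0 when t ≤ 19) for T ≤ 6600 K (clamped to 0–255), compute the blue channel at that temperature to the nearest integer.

M_in = 10⁶/2936 = 340.60; M_out = 340.60 + (-106) = 234.60.
T_out = 10⁶/234.60 = 4262.6 K → 4260 K; t = 42.6.
B = 138.5·ln(42.6 − 10) − 305.0 = 138.5·ln 32.6 − 305.0 = 138.5·3.4843 − 305.0 = 177.577.
Rounded: 178.

178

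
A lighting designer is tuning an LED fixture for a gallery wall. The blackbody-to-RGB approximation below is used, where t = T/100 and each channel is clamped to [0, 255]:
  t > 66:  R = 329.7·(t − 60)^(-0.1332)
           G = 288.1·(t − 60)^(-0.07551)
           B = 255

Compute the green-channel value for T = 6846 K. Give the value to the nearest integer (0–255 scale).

t = 6846/100 = 68.46; the t > 66 branch applies.
G = 288.1·(68.46 − 60)^(-0.07551) = 288.1·8.46^(-0.07551) = 288.1·0.85109 = 245.198.
Rounded: 245.

245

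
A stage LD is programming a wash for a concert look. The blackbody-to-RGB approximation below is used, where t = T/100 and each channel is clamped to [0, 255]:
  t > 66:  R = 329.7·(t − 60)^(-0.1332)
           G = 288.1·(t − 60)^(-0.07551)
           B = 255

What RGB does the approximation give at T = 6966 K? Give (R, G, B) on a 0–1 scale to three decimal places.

(0.956, 0.952, 1.000)

t = 6966/100 = 69.66; the t > 66 branch applies.
R = 329.7·(69.66 − 60)^(-0.1332) = 329.7·9.66^(-0.1332) = 329.7·0.73927 = 243.736.
G = 288.1·(69.66 − 60)^(-0.07551) = 288.1·9.66^(-0.07551) = 288.1·0.84261 = 242.755.
B = 255 by definition for t > 66.
Dividing each by 255: (0.9558, 0.9520, 1.0000) → (0.956, 0.952, 1.000).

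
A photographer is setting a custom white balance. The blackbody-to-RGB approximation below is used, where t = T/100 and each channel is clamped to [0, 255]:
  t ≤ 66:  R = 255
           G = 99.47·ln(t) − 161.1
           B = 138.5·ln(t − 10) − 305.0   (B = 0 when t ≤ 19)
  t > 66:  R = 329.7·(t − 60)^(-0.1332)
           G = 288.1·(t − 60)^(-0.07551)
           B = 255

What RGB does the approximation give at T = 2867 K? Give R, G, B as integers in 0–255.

R=255, G=173, B=100

t = 2867/100 = 28.67; the t ≤ 66 branch applies.
R = 255 by definition for t ≤ 66.
G = 99.47·ln 28.67 − 161.1 = 99.47·3.3559 − 161.1 = 172.707.
B = 138.5·ln(28.67 − 10) − 305.0 = 138.5·ln 18.67 − 305.0 = 138.5·2.9269 − 305.0 = 100.378.
Rounded: (255, 173, 100).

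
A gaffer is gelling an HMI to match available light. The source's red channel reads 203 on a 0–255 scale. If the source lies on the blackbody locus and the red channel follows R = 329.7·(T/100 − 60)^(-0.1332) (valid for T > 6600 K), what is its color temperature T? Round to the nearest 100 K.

(t − 60)^(-0.1332) = 203/329.7 = 0.61571.
t − 60 = 0.61571^(1/-0.1332) = 0.61571^(-7.508) = 38.129, so t = 98.129.
T = 100·t = 9813 K → 9800 K to the nearest 100 K.

9800 K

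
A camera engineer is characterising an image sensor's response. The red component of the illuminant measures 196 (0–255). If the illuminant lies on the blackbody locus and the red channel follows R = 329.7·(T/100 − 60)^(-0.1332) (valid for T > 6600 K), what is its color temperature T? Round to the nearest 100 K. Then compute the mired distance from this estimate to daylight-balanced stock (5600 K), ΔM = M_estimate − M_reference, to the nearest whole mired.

(t − 60)^(-0.1332) = 196/329.7 = 0.59448.
t − 60 = 0.59448^(1/-0.1332) = 0.59448^(-7.508) = 49.621, so t = 109.621.
T = 100·t = 10962 K → 11000 K to the nearest 100 K.
M_estimate = 10⁶/11000 = 90.91; M_reference = 10⁶/5600 = 178.57.
ΔM = 90.91 − 178.57 = -87.66 → -88 mireds.

-88 mireds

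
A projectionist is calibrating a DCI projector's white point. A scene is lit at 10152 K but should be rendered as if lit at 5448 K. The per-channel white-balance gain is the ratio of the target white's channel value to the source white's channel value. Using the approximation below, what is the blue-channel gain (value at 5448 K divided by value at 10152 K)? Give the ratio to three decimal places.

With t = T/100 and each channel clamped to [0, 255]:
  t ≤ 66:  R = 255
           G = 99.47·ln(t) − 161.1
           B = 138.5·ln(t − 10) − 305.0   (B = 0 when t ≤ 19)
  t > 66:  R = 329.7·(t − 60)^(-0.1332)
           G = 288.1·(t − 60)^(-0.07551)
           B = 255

At 10152 K (t = 101.52):
  B = 255 by definition for t > 66.
At 5448 K (t = 54.48):
  B = 138.5·ln(54.48 − 10) − 305.0 = 138.5·ln 44.48 − 305.0 = 138.5·3.7950 − 305.0 = 220.613.
Gain = 220.613 / 255.000 = 0.8651 → 0.865.

0.865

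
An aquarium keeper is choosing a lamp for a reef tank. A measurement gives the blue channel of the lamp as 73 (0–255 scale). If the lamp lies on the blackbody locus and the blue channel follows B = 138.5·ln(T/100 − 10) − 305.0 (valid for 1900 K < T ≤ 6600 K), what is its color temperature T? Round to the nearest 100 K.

ln(t − 10) = (73 + 305.0) / 138.5 = 2.7292.
t − 10 = e^2.7292 = 15.321, so t = 25.321.
T = 100·t = 2532 K → 2500 K to the nearest 100 K.

2500 K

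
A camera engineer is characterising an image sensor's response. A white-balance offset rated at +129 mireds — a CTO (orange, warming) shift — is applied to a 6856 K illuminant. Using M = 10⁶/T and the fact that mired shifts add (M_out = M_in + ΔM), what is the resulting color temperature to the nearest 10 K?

3640 K

M_in = 10⁶/6856 = 145.86 mireds.
M_out = 145.86 + (+129) = 274.86 mireds.
T_out = 10⁶/274.86 = 3638.2 K → 3640 K.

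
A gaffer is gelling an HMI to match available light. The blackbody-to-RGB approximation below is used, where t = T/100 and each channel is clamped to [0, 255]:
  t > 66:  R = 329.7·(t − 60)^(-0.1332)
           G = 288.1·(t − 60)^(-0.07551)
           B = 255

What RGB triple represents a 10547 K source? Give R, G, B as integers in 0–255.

R=198, G=216, B=255

t = 10547/100 = 105.47; the t > 66 branch applies.
R = 329.7·(105.47 − 60)^(-0.1332) = 329.7·45.47^(-0.1332) = 329.7·0.60144 = 198.294.
G = 288.1·(105.47 − 60)^(-0.07551) = 288.1·45.47^(-0.07551) = 288.1·0.74959 = 215.958.
B = 255 by definition for t > 66.
Rounded: (198, 216, 255).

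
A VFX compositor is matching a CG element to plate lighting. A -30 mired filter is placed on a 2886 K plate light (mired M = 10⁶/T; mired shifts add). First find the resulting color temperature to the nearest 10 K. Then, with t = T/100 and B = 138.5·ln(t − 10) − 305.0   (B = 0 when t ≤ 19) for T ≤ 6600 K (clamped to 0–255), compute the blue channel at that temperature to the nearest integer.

121

M_in = 10⁶/2886 = 346.50; M_out = 346.50 + (-30) = 316.50.
T_out = 10⁶/316.50 = 3159.6 K → 3160 K; t = 31.6.
B = 138.5·ln(31.6 − 10) − 305.0 = 138.5·ln 21.6 − 305.0 = 138.5·3.0727 − 305.0 = 120.568.
Rounded: 121.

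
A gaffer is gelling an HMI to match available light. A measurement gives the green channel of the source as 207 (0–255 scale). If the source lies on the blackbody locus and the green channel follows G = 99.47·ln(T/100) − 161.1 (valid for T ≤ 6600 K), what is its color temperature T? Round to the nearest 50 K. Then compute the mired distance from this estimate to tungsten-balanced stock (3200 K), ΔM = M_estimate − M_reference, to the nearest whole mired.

ln t = (207 + 161.1) / 99.47 = 3.7006.
t = e^3.7006 = 40.472.
T = 100·t = 4047 K → 4050 K to the nearest 50 K.
M_estimate = 10⁶/4050 = 246.91; M_reference = 10⁶/3200 = 312.50.
ΔM = 246.91 − 312.50 = -65.59 → -66 mireds.

-66 mireds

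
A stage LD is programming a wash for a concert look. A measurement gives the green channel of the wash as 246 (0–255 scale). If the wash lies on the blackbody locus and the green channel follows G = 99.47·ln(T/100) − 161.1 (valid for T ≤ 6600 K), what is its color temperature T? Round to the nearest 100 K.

ln t = (246 + 161.1) / 99.47 = 4.0927.
t = e^4.0927 = 59.901.
T = 100·t = 5990 K → 6000 K to the nearest 100 K.

6000 K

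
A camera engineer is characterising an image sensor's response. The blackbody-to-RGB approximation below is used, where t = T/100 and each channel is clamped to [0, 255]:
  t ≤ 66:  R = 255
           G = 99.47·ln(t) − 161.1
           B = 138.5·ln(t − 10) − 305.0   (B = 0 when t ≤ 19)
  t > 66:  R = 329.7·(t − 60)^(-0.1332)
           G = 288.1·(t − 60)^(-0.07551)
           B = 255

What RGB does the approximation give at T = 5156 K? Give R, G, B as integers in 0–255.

t = 5156/100 = 51.56; the t ≤ 66 branch applies.
R = 255 by definition for t ≤ 66.
G = 99.47·ln 51.56 − 161.1 = 99.47·3.9427 − 161.1 = 231.085.
B = 138.5·ln(51.56 − 10) − 305.0 = 138.5·ln 41.56 − 305.0 = 138.5·3.7271 − 305.0 = 211.209.
Rounded: (255, 231, 211).

R=255, G=231, B=211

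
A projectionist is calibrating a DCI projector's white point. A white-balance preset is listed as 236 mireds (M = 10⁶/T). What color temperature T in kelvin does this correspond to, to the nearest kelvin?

4237 K

T = 10⁶ / 236 = 4237.29 K → 4237 K.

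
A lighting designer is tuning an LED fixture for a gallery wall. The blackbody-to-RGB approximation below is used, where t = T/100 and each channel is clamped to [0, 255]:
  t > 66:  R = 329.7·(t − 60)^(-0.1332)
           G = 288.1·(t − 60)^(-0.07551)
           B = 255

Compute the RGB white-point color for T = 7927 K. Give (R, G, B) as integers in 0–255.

t = 7927/100 = 79.27; the t > 66 branch applies.
R = 329.7·(79.27 − 60)^(-0.1332) = 329.7·19.27^(-0.1332) = 329.7·0.67430 = 222.317.
G = 288.1·(79.27 − 60)^(-0.07551) = 288.1·19.27^(-0.07551) = 288.1·0.79979 = 230.421.
B = 255 by definition for t > 66.
Rounded: (222, 230, 255).

(222, 230, 255)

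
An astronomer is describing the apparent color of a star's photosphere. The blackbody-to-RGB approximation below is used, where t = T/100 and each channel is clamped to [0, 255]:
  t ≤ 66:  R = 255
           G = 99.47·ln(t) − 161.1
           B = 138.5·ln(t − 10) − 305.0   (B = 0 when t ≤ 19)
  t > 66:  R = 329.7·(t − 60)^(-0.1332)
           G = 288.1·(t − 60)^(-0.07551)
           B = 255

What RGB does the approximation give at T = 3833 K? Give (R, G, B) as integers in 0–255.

t = 3833/100 = 38.33; the t ≤ 66 branch applies.
R = 255 by definition for t ≤ 66.
G = 99.47·ln 38.33 − 161.1 = 99.47·3.6462 − 161.1 = 201.591.
B = 138.5·ln(38.33 − 10) − 305.0 = 138.5·ln 28.33 − 305.0 = 138.5·3.3439 − 305.0 = 158.133.
Rounded: (255, 202, 158).

(255, 202, 158)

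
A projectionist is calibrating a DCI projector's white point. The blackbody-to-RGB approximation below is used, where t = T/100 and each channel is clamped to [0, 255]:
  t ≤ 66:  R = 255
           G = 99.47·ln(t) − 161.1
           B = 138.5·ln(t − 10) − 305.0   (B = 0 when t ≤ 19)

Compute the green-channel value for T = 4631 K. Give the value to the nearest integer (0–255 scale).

220

t = 4631/100 = 46.31; the t ≤ 66 branch applies.
G = 99.47·ln 46.31 − 161.1 = 99.47·3.8354 − 161.1 = 220.403.
Rounded: 220.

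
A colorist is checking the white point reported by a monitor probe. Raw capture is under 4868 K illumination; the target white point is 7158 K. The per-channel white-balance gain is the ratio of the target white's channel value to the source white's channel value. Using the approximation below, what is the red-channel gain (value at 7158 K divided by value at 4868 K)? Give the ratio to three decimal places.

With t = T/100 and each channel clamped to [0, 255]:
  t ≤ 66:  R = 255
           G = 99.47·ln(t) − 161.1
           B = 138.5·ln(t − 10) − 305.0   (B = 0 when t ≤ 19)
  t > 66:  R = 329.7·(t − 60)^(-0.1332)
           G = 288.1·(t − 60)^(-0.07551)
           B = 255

0.933

At 4868 K (t = 48.68):
  R = 255 by definition for t ≤ 66.
At 7158 K (t = 71.58):
  R = 329.7·(71.58 − 60)^(-0.1332) = 329.7·11.58^(-0.1332) = 329.7·0.72163 = 237.921.
Gain = 237.921 / 255.000 = 0.9330 → 0.933.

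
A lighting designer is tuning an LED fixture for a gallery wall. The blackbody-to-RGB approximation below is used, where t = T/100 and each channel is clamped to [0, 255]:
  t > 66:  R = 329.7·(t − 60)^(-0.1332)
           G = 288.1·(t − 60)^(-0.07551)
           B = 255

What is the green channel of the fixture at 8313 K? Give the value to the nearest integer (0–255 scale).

t = 8313/100 = 83.13; the t > 66 branch applies.
G = 288.1·(83.13 − 60)^(-0.07551) = 288.1·23.13^(-0.07551) = 288.1·0.78884 = 227.266.
Rounded: 227.

227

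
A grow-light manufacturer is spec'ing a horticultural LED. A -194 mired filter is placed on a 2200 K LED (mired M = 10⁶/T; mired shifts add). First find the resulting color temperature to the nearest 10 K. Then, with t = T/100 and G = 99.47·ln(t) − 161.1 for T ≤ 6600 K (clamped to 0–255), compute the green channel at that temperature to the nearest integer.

202

M_in = 10⁶/2200 = 454.55; M_out = 454.55 + (-194) = 260.55.
T_out = 10⁶/260.55 = 3838.1 K → 3840 K; t = 38.4.
G = 99.47·ln 38.4 − 161.1 = 99.47·3.6481 − 161.1 = 201.772.
Rounded: 202.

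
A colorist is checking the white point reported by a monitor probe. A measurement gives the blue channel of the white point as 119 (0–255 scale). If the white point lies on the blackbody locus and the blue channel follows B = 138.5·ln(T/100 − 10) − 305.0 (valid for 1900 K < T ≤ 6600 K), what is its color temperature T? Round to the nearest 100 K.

3100 K

ln(t − 10) = (119 + 305.0) / 138.5 = 3.0614.
t − 10 = e^3.0614 = 21.357, so t = 31.357.
T = 100·t = 3136 K → 3100 K to the nearest 100 K.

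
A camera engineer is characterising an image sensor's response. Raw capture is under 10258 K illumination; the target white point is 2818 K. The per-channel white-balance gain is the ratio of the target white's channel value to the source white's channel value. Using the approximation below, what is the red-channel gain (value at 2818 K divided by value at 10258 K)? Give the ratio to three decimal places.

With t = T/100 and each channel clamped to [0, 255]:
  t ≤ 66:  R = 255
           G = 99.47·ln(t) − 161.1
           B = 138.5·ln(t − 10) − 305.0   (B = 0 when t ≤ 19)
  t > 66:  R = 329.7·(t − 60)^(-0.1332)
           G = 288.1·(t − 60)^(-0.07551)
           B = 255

At 10258 K (t = 102.58):
  R = 329.7·(102.58 − 60)^(-0.1332) = 329.7·42.58^(-0.1332) = 329.7·0.60672 = 200.036.
At 2818 K (t = 28.18):
  R = 255 by definition for t ≤ 66.
Gain = 255.000 / 200.036 = 1.2748 → 1.275.

1.275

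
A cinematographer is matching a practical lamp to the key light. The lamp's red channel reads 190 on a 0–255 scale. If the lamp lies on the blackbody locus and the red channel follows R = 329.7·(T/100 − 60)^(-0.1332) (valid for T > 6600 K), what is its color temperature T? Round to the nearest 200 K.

12200 K

(t − 60)^(-0.1332) = 190/329.7 = 0.57628.
t − 60 = 0.57628^(1/-0.1332) = 0.57628^(-7.508) = 62.667, so t = 122.667.
T = 100·t = 12267 K → 12200 K to the nearest 200 K.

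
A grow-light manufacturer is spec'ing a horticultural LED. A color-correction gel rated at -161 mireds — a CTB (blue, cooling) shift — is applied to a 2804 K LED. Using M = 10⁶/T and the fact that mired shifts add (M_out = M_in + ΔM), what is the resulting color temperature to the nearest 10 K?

M_in = 10⁶/2804 = 356.63 mireds.
M_out = 356.63 + (-161) = 195.63 mireds.
T_out = 10⁶/195.63 = 5111.6 K → 5110 K.

5110 K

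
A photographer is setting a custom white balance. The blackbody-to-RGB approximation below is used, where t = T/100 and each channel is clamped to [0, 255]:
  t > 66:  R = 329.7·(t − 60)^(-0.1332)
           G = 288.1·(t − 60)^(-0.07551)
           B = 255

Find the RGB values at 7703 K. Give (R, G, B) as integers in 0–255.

t = 7703/100 = 77.03; the t > 66 branch applies.
R = 329.7·(77.03 − 60)^(-0.1332) = 329.7·17.03^(-0.1332) = 329.7·0.68549 = 226.007.
G = 288.1·(77.03 − 60)^(-0.07551) = 288.1·17.03^(-0.07551) = 288.1·0.80729 = 232.581.
B = 255 by definition for t > 66.
Rounded: (226, 233, 255).

(226, 233, 255)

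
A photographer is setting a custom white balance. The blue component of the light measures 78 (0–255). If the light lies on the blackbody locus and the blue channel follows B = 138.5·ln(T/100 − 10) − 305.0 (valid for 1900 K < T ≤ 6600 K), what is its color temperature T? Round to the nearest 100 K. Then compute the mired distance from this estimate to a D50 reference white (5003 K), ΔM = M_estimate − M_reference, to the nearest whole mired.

+185 mireds

ln(t − 10) = (78 + 305.0) / 138.5 = 2.7653.
t − 10 = e^2.7653 = 15.884, so t = 25.884.
T = 100·t = 2588 K → 2600 K to the nearest 100 K.
M_estimate = 10⁶/2600 = 384.62; M_reference = 10⁶/5003 = 199.88.
ΔM = 384.62 − 199.88 = 184.74 → +185 mireds.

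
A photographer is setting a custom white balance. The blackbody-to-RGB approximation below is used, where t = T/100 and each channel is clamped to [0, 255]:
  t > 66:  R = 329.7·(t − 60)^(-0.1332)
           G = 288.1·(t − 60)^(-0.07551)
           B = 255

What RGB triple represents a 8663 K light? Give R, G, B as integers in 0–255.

R=213, G=225, B=255

t = 8663/100 = 86.63; the t > 66 branch applies.
R = 329.7·(86.63 − 60)^(-0.1332) = 329.7·26.63^(-0.1332) = 329.7·0.64586 = 212.941.
G = 288.1·(86.63 − 60)^(-0.07551) = 288.1·26.63^(-0.07551) = 288.1·0.78050 = 224.861.
B = 255 by definition for t > 66.
Rounded: (213, 225, 255).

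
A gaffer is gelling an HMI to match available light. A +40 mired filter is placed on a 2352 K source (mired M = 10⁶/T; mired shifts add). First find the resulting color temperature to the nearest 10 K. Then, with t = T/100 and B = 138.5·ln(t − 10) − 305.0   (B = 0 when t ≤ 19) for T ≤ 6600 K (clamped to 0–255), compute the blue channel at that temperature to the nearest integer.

33

M_in = 10⁶/2352 = 425.17; M_out = 425.17 + (+40) = 465.17.
T_out = 10⁶/465.17 = 2149.8 K → 2150 K; t = 21.5.
B = 138.5·ln(21.5 − 10) − 305.0 = 138.5·ln 11.5 − 305.0 = 138.5·2.4423 − 305.0 = 33.265.
Rounded: 33.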